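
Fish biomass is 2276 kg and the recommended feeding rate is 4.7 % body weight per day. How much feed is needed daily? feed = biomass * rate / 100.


Feeding rate fraction = 4.7% / 100 = 0.047
Daily feed = 2276 kg * 0.047 = 106.972 kg/day

106.972 kg/day


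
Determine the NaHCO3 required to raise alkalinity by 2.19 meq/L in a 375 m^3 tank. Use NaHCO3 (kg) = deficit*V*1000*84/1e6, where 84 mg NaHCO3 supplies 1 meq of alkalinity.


Tank volume in L = 375 m^3 * 1000 = 375000 L
Total meq required = 2.19 meq/L * 375000 L = 821250 meq
NaHCO3 mass = 821250 meq * 84 mg/meq / 1e6 = 68.985 kg

68.985 kg


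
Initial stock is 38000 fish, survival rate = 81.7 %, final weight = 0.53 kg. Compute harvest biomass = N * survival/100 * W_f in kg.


Survivors = 38000 * 81.7/100 = 31046 fish
Harvest biomass = survivors * W_f = 31046 * 0.53 = 16454.38 kg

16454.38 kg


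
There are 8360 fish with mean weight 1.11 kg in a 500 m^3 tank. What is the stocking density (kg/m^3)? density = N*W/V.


Total biomass = 8360 fish * 1.11 kg = 9279.6 kg
Density = total biomass / volume = 9279.6 / 500 = 18.5592 kg/m^3

18.5592 kg/m^3


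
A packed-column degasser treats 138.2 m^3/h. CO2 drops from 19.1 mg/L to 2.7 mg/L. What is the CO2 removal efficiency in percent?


CO2_out / CO2_in = 2.7 / 19.1 = 0.14136126
Fraction remaining = 0.14136126
efficiency = (1 - 0.14136126) * 100 = 85.8639 %

85.8639 %


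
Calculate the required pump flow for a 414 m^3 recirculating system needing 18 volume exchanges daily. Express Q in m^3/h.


Daily recirculation volume = 414 m^3 * 18 = 7452 m^3/day
Flow rate Q = daily volume / 24 h = 7452 / 24 = 310.5 m^3/h

310.5 m^3/h


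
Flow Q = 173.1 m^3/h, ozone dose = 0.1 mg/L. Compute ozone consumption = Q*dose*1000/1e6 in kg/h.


O3 demand (mg/h) = Q * dose * 1000 = 173.1 * 0.1 * 1000 = 17310 mg/h
Convert mg to kg: 17310 / 1e6 = 0.01731 kg/h

0.01731 kg/h


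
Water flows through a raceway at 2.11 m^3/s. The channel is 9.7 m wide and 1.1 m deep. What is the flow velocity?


Cross-sectional area = W * d = 9.7 * 1.1 = 10.67 m^2
Velocity = Q / A = 2.11 / 10.67 = 0.197751 m/s

0.197751 m/s


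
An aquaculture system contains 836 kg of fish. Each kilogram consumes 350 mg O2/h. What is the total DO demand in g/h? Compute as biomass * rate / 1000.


Total O2 consumption (mg/h) = 836 kg * 350 mg/(kg*h) = 292600 mg/h
Convert to g/h: 292600 / 1000 = 292.6 g/h

292.6 g/h


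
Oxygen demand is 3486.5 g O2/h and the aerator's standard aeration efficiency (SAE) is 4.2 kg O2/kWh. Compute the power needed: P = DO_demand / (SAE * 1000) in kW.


SAE in g O2/kWh = 4.2 * 1000 = 4200 g/kWh
P = DO_demand / SAE_g = 3486.5 / 4200 = 0.830119 kW

0.830119 kW


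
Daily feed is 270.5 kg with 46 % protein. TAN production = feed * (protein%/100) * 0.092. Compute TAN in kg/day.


Protein in feed = 270.5 * 46/100 = 124.43 kg/day
TAN = protein * 0.092 = 124.43 * 0.092 = 11.44756 kg/day

11.44756 kg/day


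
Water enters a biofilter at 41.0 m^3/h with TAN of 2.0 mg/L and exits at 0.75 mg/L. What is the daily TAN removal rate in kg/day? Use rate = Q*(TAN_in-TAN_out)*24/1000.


Concentration drop: TAN_in - TAN_out = 2.0 - 0.75 = 1.25 mg/L
Hourly TAN removed = Q * dTAN = 41.0 m^3/h * 1.25 mg/L = 51.25 g/h  (m^3/h * mg/L = g/h)
Daily TAN removed = 51.25 * 24 = 1230 g/day
Convert to kg/day: 1230 / 1000 = 1.23 kg/day

1.23 kg/day


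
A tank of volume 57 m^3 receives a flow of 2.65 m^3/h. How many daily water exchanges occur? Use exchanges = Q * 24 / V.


Daily flow volume = 2.65 m^3/h * 24 h = 63.6 m^3/day
Exchanges = daily flow / tank volume = 63.6 / 57 = 1.11579 exchanges/day

1.11579 exchanges/day


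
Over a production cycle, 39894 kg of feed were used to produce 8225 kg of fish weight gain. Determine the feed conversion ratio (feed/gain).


FCR = feed consumed / weight gained
FCR = 39894 kg / 8225 kg = 4.85033

4.85033


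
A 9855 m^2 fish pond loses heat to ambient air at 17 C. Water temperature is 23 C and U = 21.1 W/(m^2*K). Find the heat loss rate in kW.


Temperature difference dT = 23 - 17 = 6 K
Heat loss (W) = U * A * dT = 21.1 * 9855 * 6 = 1247643 W
Convert to kW: 1247643 / 1000 = 1247.643 kW

1247.643 kW


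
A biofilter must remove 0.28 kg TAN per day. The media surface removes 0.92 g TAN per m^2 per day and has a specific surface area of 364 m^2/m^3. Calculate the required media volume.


A = 0.28*1000 / 0.92 = 304.34783 m^2
V = 304.34783 / 364 = 0.83612

0.83612 m^3


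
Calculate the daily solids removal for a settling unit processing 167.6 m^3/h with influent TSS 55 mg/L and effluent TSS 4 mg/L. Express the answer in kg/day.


Concentration drop: TSS_in - TSS_out = 55 - 4 = 51 mg/L
Hourly solids removed = Q * dTSS = 167.6 m^3/h * 51 mg/L = 8547.6 g/h  (m^3/h * mg/L = g/h)
Daily solids removed = 8547.6 * 24 = 205142.4 g/day
Convert g to kg: 205142.4 / 1000 = 205.1424 kg/day

205.1424 kg/day


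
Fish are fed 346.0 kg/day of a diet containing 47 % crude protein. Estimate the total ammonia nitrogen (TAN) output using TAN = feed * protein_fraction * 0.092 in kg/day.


Protein in feed = 346.0 * 47/100 = 162.62 kg/day
TAN = protein * 0.092 = 162.62 * 0.092 = 14.96104 kg/day

14.96104 kg/day


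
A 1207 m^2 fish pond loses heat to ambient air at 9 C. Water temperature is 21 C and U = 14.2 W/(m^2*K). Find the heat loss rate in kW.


Temperature difference dT = 21 - 9 = 12 K
Heat loss (W) = U * A * dT = 14.2 * 1207 * 12 = 205672.8 W
Convert to kW: 205672.8 / 1000 = 205.6728 kW

205.6728 kW


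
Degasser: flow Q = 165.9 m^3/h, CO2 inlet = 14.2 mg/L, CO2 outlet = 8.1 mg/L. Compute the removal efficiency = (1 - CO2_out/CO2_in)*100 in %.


CO2_out / CO2_in = 8.1 / 14.2 = 0.57042254
Fraction remaining = 0.57042254
efficiency = (1 - 0.57042254) * 100 = 42.9577 %

42.9577 %


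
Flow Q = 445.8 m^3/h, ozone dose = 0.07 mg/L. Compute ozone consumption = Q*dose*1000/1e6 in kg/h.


O3 demand (mg/h) = Q * dose * 1000 = 445.8 * 0.07 * 1000 = 31206 mg/h
Convert mg to kg: 31206 / 1e6 = 0.031206 kg/h

0.031206 kg/h


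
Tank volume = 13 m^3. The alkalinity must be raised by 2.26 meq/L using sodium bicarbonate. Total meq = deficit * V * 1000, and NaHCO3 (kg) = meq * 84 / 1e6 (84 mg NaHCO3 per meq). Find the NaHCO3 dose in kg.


Tank volume in L = 13 m^3 * 1000 = 13000 L
Total meq required = 2.26 meq/L * 13000 L = 29380 meq
NaHCO3 mass = 29380 meq * 84 mg/meq / 1e6 = 2.46792 kg

2.46792 kg


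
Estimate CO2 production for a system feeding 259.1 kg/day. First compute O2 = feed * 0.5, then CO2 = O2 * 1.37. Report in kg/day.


O2 = 259.1 * 0.5 = 129.55
CO2 = 129.55 * 1.37 = 177.4835

177.4835 kg/day


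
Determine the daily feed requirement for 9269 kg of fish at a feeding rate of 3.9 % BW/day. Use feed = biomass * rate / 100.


Feeding rate fraction = 3.9% / 100 = 0.039
Daily feed = 9269 kg * 0.039 = 361.491 kg/day

361.491 kg/day


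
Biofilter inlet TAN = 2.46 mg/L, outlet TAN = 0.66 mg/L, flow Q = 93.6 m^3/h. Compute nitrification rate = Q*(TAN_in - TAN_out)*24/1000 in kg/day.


Concentration drop: TAN_in - TAN_out = 2.46 - 0.66 = 1.8 mg/L
Hourly TAN removed = Q * dTAN = 93.6 m^3/h * 1.8 mg/L = 168.48 g/h  (m^3/h * mg/L = g/h)
Daily TAN removed = 168.48 * 24 = 4043.52 g/day
Convert to kg/day: 4043.52 / 1000 = 4.04352 kg/day

4.04352 kg/day


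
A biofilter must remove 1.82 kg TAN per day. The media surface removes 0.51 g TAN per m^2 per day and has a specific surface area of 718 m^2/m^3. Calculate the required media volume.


A = 1.82*1000 / 0.51 = 3568.6275 m^2
V = 3568.6275 / 718 = 4.97023

4.97023 m^3


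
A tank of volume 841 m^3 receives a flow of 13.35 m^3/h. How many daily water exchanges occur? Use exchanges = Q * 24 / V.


Daily flow volume = 13.35 m^3/h * 24 h = 320.4 m^3/day
Exchanges = daily flow / tank volume = 320.4 / 841 = 0.380975 exchanges/day

0.380975 exchanges/day


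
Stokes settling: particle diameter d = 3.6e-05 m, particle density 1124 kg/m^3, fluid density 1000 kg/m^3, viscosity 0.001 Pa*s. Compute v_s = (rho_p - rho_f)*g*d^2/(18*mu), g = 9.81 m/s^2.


Density difference: rho_p - rho_f = 1124 - 1000 = 124 kg/m^3
d^2 = (3.6e-05)^2 = 1.296e-09 m^2
Numerator = (rho_p - rho_f) * g * d^2 = 124 * 9.81 * 1.296e-09 = 1.5765062e-06
Denominator = 18 * mu = 18 * 0.001 = 0.018
v_s = 1.5765062e-06 / 0.018 = 8.75837e-05 m/s
Check: Re = rho_f * v_s * d / mu = 1000 * 8.75837e-05 * 3.6e-05 / 0.001 = 0.00315 < 1, so Stokes' law applies.

8.75837e-05 m/s


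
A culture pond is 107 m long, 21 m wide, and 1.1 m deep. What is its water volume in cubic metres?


Base area = L * W = 107 * 21 = 2247 m^2
Volume = area * depth = 2247 * 1.1 = 2471.7 m^3

2471.7 m^3


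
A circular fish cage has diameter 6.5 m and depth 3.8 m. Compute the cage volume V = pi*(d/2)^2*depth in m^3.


r = d/2 = 6.5/2 = 3.25 m
Base area = pi*r^2 = pi*3.25^2 = 33.183072 m^2
Volume = 33.183072 * 3.8 = 126.096 m^3

126.096 m^3


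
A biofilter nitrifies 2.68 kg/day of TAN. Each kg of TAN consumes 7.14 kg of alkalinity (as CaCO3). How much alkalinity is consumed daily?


Alkalinity factor: 7.14 kg CaCO3 consumed per kg TAN nitrified
alk = 2.68 kg TAN * 7.14 = 19.1352 kg CaCO3/day

19.1352 kg CaCO3/day


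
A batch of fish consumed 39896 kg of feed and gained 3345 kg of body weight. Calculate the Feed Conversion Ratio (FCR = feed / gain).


FCR = feed consumed / weight gained
FCR = 39896 kg / 3345 kg = 11.9271

11.9271


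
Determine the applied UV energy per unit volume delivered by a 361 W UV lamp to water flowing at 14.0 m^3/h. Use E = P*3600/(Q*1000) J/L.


Energy delivered per hour = 361 W * 3600 s = 1299600 J/h
Volume treated per hour = 14.0 m^3/h * 1000 = 14000 L/h
dose = 1299600 / 14000 = 92.8286 J/L

92.8286 J/L


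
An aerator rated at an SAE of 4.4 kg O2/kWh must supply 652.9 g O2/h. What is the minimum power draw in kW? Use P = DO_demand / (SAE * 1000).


SAE in g O2/kWh = 4.4 * 1000 = 4400 g/kWh
P = DO_demand / SAE_g = 652.9 / 4400 = 0.148386 kW

0.148386 kW


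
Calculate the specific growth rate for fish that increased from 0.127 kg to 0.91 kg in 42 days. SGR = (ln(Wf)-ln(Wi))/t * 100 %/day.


ln(W_f) = ln(0.91) = -0.094310679
ln(W_i) = ln(0.127) = -2.0635682
ln(W_f) - ln(W_i) = -0.094310679 - -2.0635682 = 1.9692575
SGR = 1.9692575 / 42 * 100 = 4.68871 %/day

4.68871 %/day


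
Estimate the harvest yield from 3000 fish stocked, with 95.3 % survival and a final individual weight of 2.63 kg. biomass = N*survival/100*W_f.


Survivors = 3000 * 95.3/100 = 2859 fish
Harvest biomass = survivors * W_f = 2859 * 2.63 = 7519.17 kg

7519.17 kg


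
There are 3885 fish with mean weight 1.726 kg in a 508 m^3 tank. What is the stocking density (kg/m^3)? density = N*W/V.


Total biomass = 3885 fish * 1.726 kg = 6705.51 kg
Density = total biomass / volume = 6705.51 / 508 = 13.1998 kg/m^3

13.1998 kg/m^3


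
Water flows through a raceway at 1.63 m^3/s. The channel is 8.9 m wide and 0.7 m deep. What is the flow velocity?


Cross-sectional area = W * d = 8.9 * 0.7 = 6.23 m^2
Velocity = Q / A = 1.63 / 6.23 = 0.261637 m/s

0.261637 m/s


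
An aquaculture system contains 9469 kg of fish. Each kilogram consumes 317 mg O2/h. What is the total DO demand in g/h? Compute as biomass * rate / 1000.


Total O2 consumption (mg/h) = 9469 kg * 317 mg/(kg*h) = 3001673 mg/h
Convert to g/h: 3001673 / 1000 = 3001.673 g/h

3001.673 g/h


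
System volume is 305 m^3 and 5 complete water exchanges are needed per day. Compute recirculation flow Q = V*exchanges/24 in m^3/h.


Daily recirculation volume = 305 m^3 * 5 = 1525 m^3/day
Flow rate Q = daily volume / 24 h = 1525 / 24 = 63.5417 m^3/h

63.5417 m^3/h


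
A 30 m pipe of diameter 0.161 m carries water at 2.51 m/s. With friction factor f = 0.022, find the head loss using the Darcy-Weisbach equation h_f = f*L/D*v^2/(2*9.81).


v^2 = 2.51^2 = 6.3001 m^2/s^2
L/D = 30/0.161 = 186.3354
h_f = f*(L/D)*v^2/(2g) = 0.022 * 186.3354 * 6.3001 / 19.62 = 1.31634 m

1.31634 m


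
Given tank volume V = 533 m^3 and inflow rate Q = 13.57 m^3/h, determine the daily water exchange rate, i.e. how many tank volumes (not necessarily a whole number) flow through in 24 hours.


Daily flow volume = 13.57 m^3/h * 24 h = 325.68 m^3/day
Exchanges = daily flow / tank volume = 325.68 / 533 = 0.611032 exchanges/day

0.611032 exchanges/day


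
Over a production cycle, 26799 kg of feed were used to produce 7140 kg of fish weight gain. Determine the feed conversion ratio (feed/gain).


FCR = feed consumed / weight gained
FCR = 26799 kg / 7140 kg = 3.75336

3.75336


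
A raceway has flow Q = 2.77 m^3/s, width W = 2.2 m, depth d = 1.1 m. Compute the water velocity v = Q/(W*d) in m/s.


Cross-sectional area = W * d = 2.2 * 1.1 = 2.42 m^2
Velocity = Q / A = 2.77 / 2.42 = 1.14463 m/s

1.14463 m/s


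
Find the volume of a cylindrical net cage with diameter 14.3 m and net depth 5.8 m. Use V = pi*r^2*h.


r = d/2 = 14.3/2 = 7.15 m
Base area = pi*r^2 = pi*7.15^2 = 160.60607 m^2
Volume = 160.60607 * 5.8 = 931.515 m^3

931.515 m^3


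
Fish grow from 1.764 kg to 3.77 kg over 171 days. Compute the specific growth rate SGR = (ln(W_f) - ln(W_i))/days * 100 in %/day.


ln(W_f) = ln(3.77) = 1.327075
ln(W_i) = ln(1.764) = 0.56758396
ln(W_f) - ln(W_i) = 1.327075 - 0.56758396 = 0.75949104
SGR = 0.75949104 / 171 * 100 = 0.444147 %/day

0.444147 %/day


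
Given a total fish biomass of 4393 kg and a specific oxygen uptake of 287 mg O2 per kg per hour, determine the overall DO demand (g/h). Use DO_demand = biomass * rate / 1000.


Total O2 consumption (mg/h) = 4393 kg * 287 mg/(kg*h) = 1260791 mg/h
Convert to g/h: 1260791 / 1000 = 1260.791 g/h

1260.791 g/h


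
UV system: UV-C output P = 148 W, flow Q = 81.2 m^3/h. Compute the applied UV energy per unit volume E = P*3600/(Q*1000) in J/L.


Energy delivered per hour = 148 W * 3600 s = 532800 J/h
Volume treated per hour = 81.2 m^3/h * 1000 = 81200 L/h
dose = 532800 / 81200 = 6.56158 J/L

6.56158 J/L


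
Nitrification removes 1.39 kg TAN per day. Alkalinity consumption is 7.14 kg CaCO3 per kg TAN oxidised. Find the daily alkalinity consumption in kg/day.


Alkalinity factor: 7.14 kg CaCO3 consumed per kg TAN nitrified
alk = 1.39 kg TAN * 7.14 = 9.9246 kg CaCO3/day

9.9246 kg CaCO3/day


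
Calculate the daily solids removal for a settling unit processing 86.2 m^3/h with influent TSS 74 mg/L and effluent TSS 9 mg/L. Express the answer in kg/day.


Concentration drop: TSS_in - TSS_out = 74 - 9 = 65 mg/L
Hourly solids removed = Q * dTSS = 86.2 m^3/h * 65 mg/L = 5603 g/h  (m^3/h * mg/L = g/h)
Daily solids removed = 5603 * 24 = 134472 g/day
Convert g to kg: 134472 / 1000 = 134.472 kg/day

134.472 kg/day


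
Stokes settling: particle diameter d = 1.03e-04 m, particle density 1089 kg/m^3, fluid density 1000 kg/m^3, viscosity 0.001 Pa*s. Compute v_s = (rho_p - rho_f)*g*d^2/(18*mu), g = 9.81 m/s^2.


Density difference: rho_p - rho_f = 1089 - 1000 = 89 kg/m^3
d^2 = (1.03e-04)^2 = 1.0609e-08 m^2
Numerator = (rho_p - rho_f) * g * d^2 = 89 * 9.81 * 1.0609e-08 = 9.2626118e-06
Denominator = 18 * mu = 18 * 0.001 = 0.018
v_s = 9.2626118e-06 / 0.018 = 5.1459e-04 m/s
Check: Re = rho_f * v_s * d / mu = 1000 * 5.1459e-04 * 1.03e-04 / 0.001 = 0.053 < 1, so Stokes' law applies.

5.1459e-04 m/s


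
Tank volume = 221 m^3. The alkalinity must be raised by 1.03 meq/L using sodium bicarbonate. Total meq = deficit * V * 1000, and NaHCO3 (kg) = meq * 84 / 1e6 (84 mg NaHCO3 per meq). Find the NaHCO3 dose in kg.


Tank volume in L = 221 m^3 * 1000 = 221000 L
Total meq required = 1.03 meq/L * 221000 L = 227630 meq
NaHCO3 mass = 227630 meq * 84 mg/meq / 1e6 = 19.1209 kg

19.1209 kg


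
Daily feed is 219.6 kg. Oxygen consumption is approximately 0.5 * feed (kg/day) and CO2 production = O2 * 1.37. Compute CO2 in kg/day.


O2 = 219.6 * 0.5 = 109.8
CO2 = 109.8 * 1.37 = 150.426

150.426 kg/day


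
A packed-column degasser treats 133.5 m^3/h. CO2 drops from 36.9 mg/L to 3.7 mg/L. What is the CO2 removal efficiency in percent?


CO2_out / CO2_in = 3.7 / 36.9 = 0.100271
Fraction remaining = 0.100271
efficiency = (1 - 0.100271) * 100 = 89.9729 %

89.9729 %


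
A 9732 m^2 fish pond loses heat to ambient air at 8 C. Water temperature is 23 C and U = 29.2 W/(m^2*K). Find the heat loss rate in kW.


Temperature difference dT = 23 - 8 = 15 K
Heat loss (W) = U * A * dT = 29.2 * 9732 * 15 = 4262616 W
Convert to kW: 4262616 / 1000 = 4262.616 kW

4262.616 kW


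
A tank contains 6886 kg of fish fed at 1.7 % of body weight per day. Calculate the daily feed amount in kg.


Feeding rate fraction = 1.7% / 100 = 0.017
Daily feed = 6886 kg * 0.017 = 117.062 kg/day

117.062 kg/day


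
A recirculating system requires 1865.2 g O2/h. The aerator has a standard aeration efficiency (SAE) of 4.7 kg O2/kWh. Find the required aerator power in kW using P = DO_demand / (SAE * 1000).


SAE in g O2/kWh = 4.7 * 1000 = 4700 g/kWh
P = DO_demand / SAE_g = 1865.2 / 4700 = 0.396851 kW

0.396851 kW


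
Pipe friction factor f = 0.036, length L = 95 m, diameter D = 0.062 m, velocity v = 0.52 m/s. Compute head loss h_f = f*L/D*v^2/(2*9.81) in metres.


v^2 = 0.52^2 = 0.2704 m^2/s^2
L/D = 95/0.062 = 1532.2581
h_f = f*(L/D)*v^2/(2g) = 0.036 * 1532.2581 * 0.2704 / 19.62 = 0.760225 m

0.760225 m


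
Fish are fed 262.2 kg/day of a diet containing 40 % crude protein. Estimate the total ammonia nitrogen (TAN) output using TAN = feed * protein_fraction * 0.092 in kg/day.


Protein in feed = 262.2 * 40/100 = 104.88 kg/day
TAN = protein * 0.092 = 104.88 * 0.092 = 9.64896 kg/day

9.64896 kg/day


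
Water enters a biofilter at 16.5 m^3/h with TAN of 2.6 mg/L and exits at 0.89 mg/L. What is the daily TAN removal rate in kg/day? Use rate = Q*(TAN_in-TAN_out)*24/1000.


Concentration drop: TAN_in - TAN_out = 2.6 - 0.89 = 1.71 mg/L
Hourly TAN removed = Q * dTAN = 16.5 m^3/h * 1.71 mg/L = 28.215 g/h  (m^3/h * mg/L = g/h)
Daily TAN removed = 28.215 * 24 = 677.16 g/day
Convert to kg/day: 677.16 / 1000 = 0.67716 kg/day

0.67716 kg/day


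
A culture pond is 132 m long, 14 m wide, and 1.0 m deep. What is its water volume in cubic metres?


Base area = L * W = 132 * 14 = 1848 m^2
Volume = area * depth = 1848 * 1.0 = 1848 m^3

1848 m^3


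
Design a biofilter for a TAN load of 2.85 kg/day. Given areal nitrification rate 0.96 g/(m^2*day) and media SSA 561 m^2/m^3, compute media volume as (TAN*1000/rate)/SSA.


A = 2.85*1000 / 0.96 = 2968.75 m^2
V = 2968.75 / 561 = 5.29189

5.29189 m^3


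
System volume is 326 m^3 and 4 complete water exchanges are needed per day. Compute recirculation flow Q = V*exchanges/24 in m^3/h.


Daily recirculation volume = 326 m^3 * 4 = 1304 m^3/day
Flow rate Q = daily volume / 24 h = 1304 / 24 = 54.3333 m^3/h

54.3333 m^3/h


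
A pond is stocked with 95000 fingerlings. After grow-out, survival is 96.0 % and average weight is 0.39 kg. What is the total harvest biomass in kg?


Survivors = 95000 * 96.0/100 = 91200 fish
Harvest biomass = survivors * W_f = 91200 * 0.39 = 35568 kg

35568 kg


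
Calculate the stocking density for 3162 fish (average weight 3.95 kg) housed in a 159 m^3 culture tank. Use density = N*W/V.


Total biomass = 3162 fish * 3.95 kg = 12489.9 kg
Density = total biomass / volume = 12489.9 / 159 = 78.5528 kg/m^3

78.5528 kg/m^3


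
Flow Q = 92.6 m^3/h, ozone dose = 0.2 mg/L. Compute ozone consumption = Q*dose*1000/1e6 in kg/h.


O3 demand (mg/h) = Q * dose * 1000 = 92.6 * 0.2 * 1000 = 18520 mg/h
Convert mg to kg: 18520 / 1e6 = 0.01852 kg/h

0.01852 kg/h


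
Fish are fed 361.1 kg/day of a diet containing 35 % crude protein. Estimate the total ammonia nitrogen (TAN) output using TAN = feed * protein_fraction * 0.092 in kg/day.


Protein in feed = 361.1 * 35/100 = 126.385 kg/day
TAN = protein * 0.092 = 126.385 * 0.092 = 11.62742 kg/day

11.62742 kg/day


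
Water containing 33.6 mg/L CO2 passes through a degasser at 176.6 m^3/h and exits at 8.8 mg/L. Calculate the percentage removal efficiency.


CO2_out / CO2_in = 8.8 / 33.6 = 0.26190476
Fraction remaining = 0.26190476
efficiency = (1 - 0.26190476) * 100 = 73.8095 %

73.8095 %


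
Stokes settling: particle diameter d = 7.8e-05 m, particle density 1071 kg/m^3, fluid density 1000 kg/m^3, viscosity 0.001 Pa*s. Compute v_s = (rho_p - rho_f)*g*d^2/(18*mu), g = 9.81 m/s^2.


Density difference: rho_p - rho_f = 1071 - 1000 = 71 kg/m^3
d^2 = (7.8e-05)^2 = 6.084e-09 m^2
Numerator = (rho_p - rho_f) * g * d^2 = 71 * 9.81 * 6.084e-09 = 4.2375668e-06
Denominator = 18 * mu = 18 * 0.001 = 0.018
v_s = 4.2375668e-06 / 0.018 = 2.3542e-04 m/s
Check: Re = rho_f * v_s * d / mu = 1000 * 2.3542e-04 * 7.8e-05 / 0.001 = 0.0184 < 1, so Stokes' law applies.

2.3542e-04 m/s


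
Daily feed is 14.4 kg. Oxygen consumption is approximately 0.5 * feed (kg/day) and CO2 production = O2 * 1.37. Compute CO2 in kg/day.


O2 = 14.4 * 0.5 = 7.2
CO2 = 7.2 * 1.37 = 9.864

9.864 kg/day


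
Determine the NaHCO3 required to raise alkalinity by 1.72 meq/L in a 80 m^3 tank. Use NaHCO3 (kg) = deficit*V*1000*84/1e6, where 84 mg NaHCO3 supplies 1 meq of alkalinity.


Tank volume in L = 80 m^3 * 1000 = 80000 L
Total meq required = 1.72 meq/L * 80000 L = 137600 meq
NaHCO3 mass = 137600 meq * 84 mg/meq / 1e6 = 11.5584 kg

11.5584 kg


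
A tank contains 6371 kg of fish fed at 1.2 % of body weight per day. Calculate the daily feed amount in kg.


Feeding rate fraction = 1.2% / 100 = 0.012
Daily feed = 6371 kg * 0.012 = 76.452 kg/day

76.452 kg/day


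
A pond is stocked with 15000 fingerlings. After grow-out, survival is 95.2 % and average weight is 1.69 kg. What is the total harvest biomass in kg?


Survivors = 15000 * 95.2/100 = 14280 fish
Harvest biomass = survivors * W_f = 14280 * 1.69 = 24133.2 kg

24133.2 kg


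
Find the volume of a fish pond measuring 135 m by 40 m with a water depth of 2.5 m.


Base area = L * W = 135 * 40 = 5400 m^2
Volume = area * depth = 5400 * 2.5 = 13500 m^3

13500 m^3


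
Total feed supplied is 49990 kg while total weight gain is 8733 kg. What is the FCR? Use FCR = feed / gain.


FCR = feed consumed / weight gained
FCR = 49990 kg / 8733 kg = 5.72426

5.72426


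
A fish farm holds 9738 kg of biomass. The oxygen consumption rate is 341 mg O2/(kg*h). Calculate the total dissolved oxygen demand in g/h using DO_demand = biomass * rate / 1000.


Total O2 consumption (mg/h) = 9738 kg * 341 mg/(kg*h) = 3320658 mg/h
Convert to g/h: 3320658 / 1000 = 3320.658 g/h

3320.658 g/h


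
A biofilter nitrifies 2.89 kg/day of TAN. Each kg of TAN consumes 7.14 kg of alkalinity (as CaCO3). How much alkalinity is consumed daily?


Alkalinity factor: 7.14 kg CaCO3 consumed per kg TAN nitrified
alk = 2.89 kg TAN * 7.14 = 20.6346 kg CaCO3/day

20.6346 kg CaCO3/day


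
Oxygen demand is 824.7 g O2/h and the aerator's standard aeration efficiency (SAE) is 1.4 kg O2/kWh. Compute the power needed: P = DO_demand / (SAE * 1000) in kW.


SAE in g O2/kWh = 1.4 * 1000 = 1400 g/kWh
P = DO_demand / SAE_g = 824.7 / 1400 = 0.589071 kW

0.589071 kW


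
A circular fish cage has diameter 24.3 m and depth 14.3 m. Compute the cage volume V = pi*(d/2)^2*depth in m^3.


r = d/2 = 24.3/2 = 12.15 m
Base area = pi*r^2 = pi*12.15^2 = 463.76976 m^2
Volume = 463.76976 * 14.3 = 6631.91 m^3

6631.91 m^3


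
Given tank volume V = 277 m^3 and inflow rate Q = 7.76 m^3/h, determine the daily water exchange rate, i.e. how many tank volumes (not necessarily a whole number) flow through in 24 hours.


Daily flow volume = 7.76 m^3/h * 24 h = 186.24 m^3/day
Exchanges = daily flow / tank volume = 186.24 / 277 = 0.672347 exchanges/day

0.672347 exchanges/day


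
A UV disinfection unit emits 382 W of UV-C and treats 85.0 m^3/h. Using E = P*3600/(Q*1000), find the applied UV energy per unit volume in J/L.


Energy delivered per hour = 382 W * 3600 s = 1375200 J/h
Volume treated per hour = 85.0 m^3/h * 1000 = 85000 L/h
dose = 1375200 / 85000 = 16.1788 J/L

16.1788 J/L


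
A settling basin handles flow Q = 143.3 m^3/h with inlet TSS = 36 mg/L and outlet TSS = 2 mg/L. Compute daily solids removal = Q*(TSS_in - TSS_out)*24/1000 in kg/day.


Concentration drop: TSS_in - TSS_out = 36 - 2 = 34 mg/L
Hourly solids removed = Q * dTSS = 143.3 m^3/h * 34 mg/L = 4872.2 g/h  (m^3/h * mg/L = g/h)
Daily solids removed = 4872.2 * 24 = 116932.8 g/day
Convert g to kg: 116932.8 / 1000 = 116.9328 kg/day

116.9328 kg/day


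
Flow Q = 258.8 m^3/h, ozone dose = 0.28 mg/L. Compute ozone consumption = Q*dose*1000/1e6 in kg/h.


O3 demand (mg/h) = Q * dose * 1000 = 258.8 * 0.28 * 1000 = 72464 mg/h
Convert mg to kg: 72464 / 1e6 = 0.072464 kg/h

0.072464 kg/h


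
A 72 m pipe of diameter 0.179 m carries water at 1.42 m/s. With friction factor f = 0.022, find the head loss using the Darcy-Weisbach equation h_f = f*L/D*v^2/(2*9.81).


v^2 = 1.42^2 = 2.0164 m^2/s^2
L/D = 72/0.179 = 402.23464
h_f = f*(L/D)*v^2/(2g) = 0.022 * 402.23464 * 2.0164 / 19.62 = 0.909452 m

0.909452 m


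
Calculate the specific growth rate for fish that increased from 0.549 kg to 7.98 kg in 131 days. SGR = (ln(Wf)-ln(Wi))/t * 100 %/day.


ln(W_f) = ln(7.98) = 2.0769384
ln(W_i) = ln(0.549) = -0.59965684
ln(W_f) - ln(W_i) = 2.0769384 - -0.59965684 = 2.6765952
SGR = 2.6765952 / 131 * 100 = 2.0432 %/day

2.0432 %/day


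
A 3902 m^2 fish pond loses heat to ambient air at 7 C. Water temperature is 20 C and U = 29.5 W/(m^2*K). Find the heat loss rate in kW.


Temperature difference dT = 20 - 7 = 13 K
Heat loss (W) = U * A * dT = 29.5 * 3902 * 13 = 1496417 W
Convert to kW: 1496417 / 1000 = 1496.417 kW

1496.417 kW


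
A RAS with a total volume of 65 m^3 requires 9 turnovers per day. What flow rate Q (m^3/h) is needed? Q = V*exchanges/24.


Daily recirculation volume = 65 m^3 * 9 = 585 m^3/day
Flow rate Q = daily volume / 24 h = 585 / 24 = 24.375 m^3/h

24.375 m^3/h


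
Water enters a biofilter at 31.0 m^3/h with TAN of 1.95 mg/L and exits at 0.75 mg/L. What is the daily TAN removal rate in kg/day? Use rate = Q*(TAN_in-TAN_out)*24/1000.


Concentration drop: TAN_in - TAN_out = 1.95 - 0.75 = 1.2 mg/L
Hourly TAN removed = Q * dTAN = 31.0 m^3/h * 1.2 mg/L = 37.2 g/h  (m^3/h * mg/L = g/h)
Daily TAN removed = 37.2 * 24 = 892.8 g/day
Convert to kg/day: 892.8 / 1000 = 0.8928 kg/day

0.8928 kg/day


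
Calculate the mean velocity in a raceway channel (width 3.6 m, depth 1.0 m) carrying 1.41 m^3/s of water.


Cross-sectional area = W * d = 3.6 * 1.0 = 3.6 m^2
Velocity = Q / A = 1.41 / 3.6 = 0.391667 m/s

0.391667 m/s


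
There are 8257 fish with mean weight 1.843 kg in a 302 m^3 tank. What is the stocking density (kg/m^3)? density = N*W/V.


Total biomass = 8257 fish * 1.843 kg = 15217.651 kg
Density = total biomass / volume = 15217.651 / 302 = 50.3896 kg/m^3

50.3896 kg/m^3


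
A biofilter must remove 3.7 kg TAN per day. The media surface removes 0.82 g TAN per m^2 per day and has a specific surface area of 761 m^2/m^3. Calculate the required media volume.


A = 3.7*1000 / 0.82 = 4512.1951 m^2
V = 4512.1951 / 761 = 5.9293

5.9293 m^3


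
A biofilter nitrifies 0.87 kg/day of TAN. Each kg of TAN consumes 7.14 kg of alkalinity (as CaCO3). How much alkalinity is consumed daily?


Alkalinity factor: 7.14 kg CaCO3 consumed per kg TAN nitrified
alk = 0.87 kg TAN * 7.14 = 6.2118 kg CaCO3/day

6.2118 kg CaCO3/day


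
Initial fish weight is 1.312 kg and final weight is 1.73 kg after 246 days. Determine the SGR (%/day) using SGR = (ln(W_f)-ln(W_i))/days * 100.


ln(W_f) = ln(1.73) = 0.54812141
ln(W_i) = ln(1.312) = 0.27155269
ln(W_f) - ln(W_i) = 0.54812141 - 0.27155269 = 0.27656872
SGR = 0.27656872 / 246 * 100 = 0.112426 %/day

0.112426 %/day


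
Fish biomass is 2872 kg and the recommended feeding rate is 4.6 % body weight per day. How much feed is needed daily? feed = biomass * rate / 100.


Feeding rate fraction = 4.6% / 100 = 0.046
Daily feed = 2872 kg * 0.046 = 132.112 kg/day

132.112 kg/day


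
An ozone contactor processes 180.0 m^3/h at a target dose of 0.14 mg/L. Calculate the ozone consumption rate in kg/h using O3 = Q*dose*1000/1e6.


O3 demand (mg/h) = Q * dose * 1000 = 180.0 * 0.14 * 1000 = 25200 mg/h
Convert mg to kg: 25200 / 1e6 = 0.0252 kg/h

0.0252 kg/h


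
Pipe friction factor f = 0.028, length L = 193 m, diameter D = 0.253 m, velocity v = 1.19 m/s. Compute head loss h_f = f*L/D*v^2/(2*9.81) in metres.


v^2 = 1.19^2 = 1.4161 m^2/s^2
L/D = 193/0.253 = 762.84585
h_f = f*(L/D)*v^2/(2g) = 0.028 * 762.84585 * 1.4161 / 19.62 = 1.54166 m

1.54166 m


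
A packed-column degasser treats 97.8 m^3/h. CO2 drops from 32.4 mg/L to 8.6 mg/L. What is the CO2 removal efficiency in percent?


CO2_out / CO2_in = 8.6 / 32.4 = 0.2654321
Fraction remaining = 0.2654321
efficiency = (1 - 0.2654321) * 100 = 73.4568 %

73.4568 %


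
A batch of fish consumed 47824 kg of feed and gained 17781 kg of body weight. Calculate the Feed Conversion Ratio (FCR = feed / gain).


FCR = feed consumed / weight gained
FCR = 47824 kg / 17781 kg = 2.68961

2.68961


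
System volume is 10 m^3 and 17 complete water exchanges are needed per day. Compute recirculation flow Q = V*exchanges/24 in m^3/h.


Daily recirculation volume = 10 m^3 * 17 = 170 m^3/day
Flow rate Q = daily volume / 24 h = 170 / 24 = 7.08333 m^3/h

7.08333 m^3/h


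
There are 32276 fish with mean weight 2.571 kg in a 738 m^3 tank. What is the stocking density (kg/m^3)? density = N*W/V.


Total biomass = 32276 fish * 2.571 kg = 82981.596 kg
Density = total biomass / volume = 82981.596 / 738 = 112.441 kg/m^3

112.441 kg/m^3


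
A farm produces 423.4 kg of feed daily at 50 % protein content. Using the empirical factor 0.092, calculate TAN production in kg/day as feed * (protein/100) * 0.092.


Protein in feed = 423.4 * 50/100 = 211.7 kg/day
TAN = protein * 0.092 = 211.7 * 0.092 = 19.4764 kg/day

19.4764 kg/day


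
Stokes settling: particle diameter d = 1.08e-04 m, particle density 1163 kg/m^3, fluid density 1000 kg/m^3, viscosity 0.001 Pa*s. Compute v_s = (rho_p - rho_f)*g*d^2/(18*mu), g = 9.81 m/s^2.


Density difference: rho_p - rho_f = 1163 - 1000 = 163 kg/m^3
d^2 = (1.08e-04)^2 = 1.1664e-08 m^2
Numerator = (rho_p - rho_f) * g * d^2 = 163 * 9.81 * 1.1664e-08 = 1.8651086e-05
Denominator = 18 * mu = 18 * 0.001 = 0.018
v_s = 1.8651086e-05 / 0.018 = 0.00103617 m/s
Check: Re = rho_f * v_s * d / mu = 1000 * 0.00103617 * 1.08e-04 / 0.001 = 0.112 < 1, so Stokes' law applies.

0.00103617 m/s


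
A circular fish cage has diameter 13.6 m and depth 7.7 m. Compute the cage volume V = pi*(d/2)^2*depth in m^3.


r = d/2 = 13.6/2 = 6.8 m
Base area = pi*r^2 = pi*6.8^2 = 145.26724 m^2
Volume = 145.26724 * 7.7 = 1118.56 m^3

1118.56 m^3


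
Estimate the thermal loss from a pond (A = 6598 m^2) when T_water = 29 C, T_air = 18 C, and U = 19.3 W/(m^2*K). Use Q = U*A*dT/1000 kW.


Temperature difference dT = 29 - 18 = 11 K
Heat loss (W) = U * A * dT = 19.3 * 6598 * 11 = 1400755.4 W
Convert to kW: 1400755.4 / 1000 = 1400.7554 kW

1400.7554 kW


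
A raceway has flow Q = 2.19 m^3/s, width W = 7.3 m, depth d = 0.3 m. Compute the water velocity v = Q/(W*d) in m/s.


Cross-sectional area = W * d = 7.3 * 0.3 = 2.19 m^2
Velocity = Q / A = 2.19 / 2.19 = 1 m/s

1 m/s


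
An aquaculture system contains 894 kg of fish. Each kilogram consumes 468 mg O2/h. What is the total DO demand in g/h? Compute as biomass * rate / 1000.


Total O2 consumption (mg/h) = 894 kg * 468 mg/(kg*h) = 418392 mg/h
Convert to g/h: 418392 / 1000 = 418.392 g/h

418.392 g/h


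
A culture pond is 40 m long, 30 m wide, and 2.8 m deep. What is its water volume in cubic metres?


Base area = L * W = 40 * 30 = 1200 m^2
Volume = area * depth = 1200 * 2.8 = 3360 m^3

3360 m^3


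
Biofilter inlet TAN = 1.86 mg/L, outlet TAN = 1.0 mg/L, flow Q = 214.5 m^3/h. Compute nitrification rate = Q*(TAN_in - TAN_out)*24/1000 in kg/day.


Concentration drop: TAN_in - TAN_out = 1.86 - 1.0 = 0.86 mg/L
Hourly TAN removed = Q * dTAN = 214.5 m^3/h * 0.86 mg/L = 184.47 g/h  (m^3/h * mg/L = g/h)
Daily TAN removed = 184.47 * 24 = 4427.28 g/day
Convert to kg/day: 4427.28 / 1000 = 4.42728 kg/day

4.42728 kg/day


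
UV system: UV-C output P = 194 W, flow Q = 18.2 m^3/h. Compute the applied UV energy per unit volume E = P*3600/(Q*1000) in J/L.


Energy delivered per hour = 194 W * 3600 s = 698400 J/h
Volume treated per hour = 18.2 m^3/h * 1000 = 18200 L/h
dose = 698400 / 18200 = 38.3736 J/L

38.3736 J/L


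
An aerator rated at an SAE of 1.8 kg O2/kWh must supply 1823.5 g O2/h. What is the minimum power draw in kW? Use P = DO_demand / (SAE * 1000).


SAE in g O2/kWh = 1.8 * 1000 = 1800 g/kWh
P = DO_demand / SAE_g = 1823.5 / 1800 = 1.01306 kW

1.01306 kW


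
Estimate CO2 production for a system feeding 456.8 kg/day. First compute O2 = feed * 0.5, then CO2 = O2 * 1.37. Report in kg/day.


O2 = 456.8 * 0.5 = 228.4
CO2 = 228.4 * 1.37 = 312.908

312.908 kg/day


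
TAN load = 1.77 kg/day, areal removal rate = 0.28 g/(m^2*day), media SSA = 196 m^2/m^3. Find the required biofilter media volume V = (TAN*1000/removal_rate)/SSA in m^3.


A = 1.77*1000 / 0.28 = 6321.4286 m^2
V = 6321.4286 / 196 = 32.2522

32.2522 m^3


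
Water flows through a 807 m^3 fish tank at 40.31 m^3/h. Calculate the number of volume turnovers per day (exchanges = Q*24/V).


Daily flow volume = 40.31 m^3/h * 24 h = 967.44 m^3/day
Exchanges = daily flow / tank volume = 967.44 / 807 = 1.19881 exchanges/day

1.19881 exchanges/day


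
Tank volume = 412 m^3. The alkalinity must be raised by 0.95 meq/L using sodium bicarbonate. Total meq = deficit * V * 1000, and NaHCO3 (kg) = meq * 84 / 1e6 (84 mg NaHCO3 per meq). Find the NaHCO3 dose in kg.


Tank volume in L = 412 m^3 * 1000 = 412000 L
Total meq required = 0.95 meq/L * 412000 L = 391400 meq
NaHCO3 mass = 391400 meq * 84 mg/meq / 1e6 = 32.8776 kg

32.8776 kg


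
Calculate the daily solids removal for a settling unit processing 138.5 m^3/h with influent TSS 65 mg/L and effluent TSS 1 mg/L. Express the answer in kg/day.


Concentration drop: TSS_in - TSS_out = 65 - 1 = 64 mg/L
Hourly solids removed = Q * dTSS = 138.5 m^3/h * 64 mg/L = 8864 g/h  (m^3/h * mg/L = g/h)
Daily solids removed = 8864 * 24 = 212736 g/day
Convert g to kg: 212736 / 1000 = 212.736 kg/day

212.736 kg/day


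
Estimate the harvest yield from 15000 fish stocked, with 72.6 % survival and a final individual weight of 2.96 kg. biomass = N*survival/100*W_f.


Survivors = 15000 * 72.6/100 = 10890 fish
Harvest biomass = survivors * W_f = 10890 * 2.96 = 32234.4 kg

32234.4 kg


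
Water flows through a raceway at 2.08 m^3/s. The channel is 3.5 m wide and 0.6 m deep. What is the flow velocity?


Cross-sectional area = W * d = 3.5 * 0.6 = 2.1 m^2
Velocity = Q / A = 2.08 / 2.1 = 0.990476 m/s

0.990476 m/s


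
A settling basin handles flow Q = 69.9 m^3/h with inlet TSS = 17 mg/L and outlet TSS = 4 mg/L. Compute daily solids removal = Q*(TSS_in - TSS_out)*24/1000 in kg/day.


Concentration drop: TSS_in - TSS_out = 17 - 4 = 13 mg/L
Hourly solids removed = Q * dTSS = 69.9 m^3/h * 13 mg/L = 908.7 g/h  (m^3/h * mg/L = g/h)
Daily solids removed = 908.7 * 24 = 21808.8 g/day
Convert g to kg: 21808.8 / 1000 = 21.8088 kg/day

21.8088 kg/day


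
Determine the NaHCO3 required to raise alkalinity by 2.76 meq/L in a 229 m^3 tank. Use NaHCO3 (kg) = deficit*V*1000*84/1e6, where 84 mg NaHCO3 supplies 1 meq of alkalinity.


Tank volume in L = 229 m^3 * 1000 = 229000 L
Total meq required = 2.76 meq/L * 229000 L = 632040 meq
NaHCO3 mass = 632040 meq * 84 mg/meq / 1e6 = 53.0914 kg

53.0914 kg


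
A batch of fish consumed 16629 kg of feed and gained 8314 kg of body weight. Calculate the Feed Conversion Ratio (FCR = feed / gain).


FCR = feed consumed / weight gained
FCR = 16629 kg / 8314 kg = 2.00012

2.00012


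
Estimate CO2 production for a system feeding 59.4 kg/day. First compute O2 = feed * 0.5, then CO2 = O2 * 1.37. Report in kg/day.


O2 = 59.4 * 0.5 = 29.7
CO2 = 29.7 * 1.37 = 40.689

40.689 kg/day


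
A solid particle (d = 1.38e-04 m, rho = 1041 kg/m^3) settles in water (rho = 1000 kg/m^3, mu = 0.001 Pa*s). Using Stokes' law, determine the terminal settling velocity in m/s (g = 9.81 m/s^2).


Density difference: rho_p - rho_f = 1041 - 1000 = 41 kg/m^3
d^2 = (1.38e-04)^2 = 1.9044e-08 m^2
Numerator = (rho_p - rho_f) * g * d^2 = 41 * 9.81 * 1.9044e-08 = 7.6596872e-06
Denominator = 18 * mu = 18 * 0.001 = 0.018
v_s = 7.6596872e-06 / 0.018 = 4.25538e-04 m/s
Check: Re = rho_f * v_s * d / mu = 1000 * 4.25538e-04 * 1.38e-04 / 0.001 = 0.0587 < 1, so Stokes' law applies.

4.25538e-04 m/s


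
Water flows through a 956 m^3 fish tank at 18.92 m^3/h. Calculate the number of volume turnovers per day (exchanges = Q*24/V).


Daily flow volume = 18.92 m^3/h * 24 h = 454.08 m^3/day
Exchanges = daily flow / tank volume = 454.08 / 956 = 0.474979 exchanges/day

0.474979 exchanges/day


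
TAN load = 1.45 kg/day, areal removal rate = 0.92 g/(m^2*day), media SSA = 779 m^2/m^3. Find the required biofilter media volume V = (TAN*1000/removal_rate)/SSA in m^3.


A = 1.45*1000 / 0.92 = 1576.087 m^2
V = 1576.087 / 779 = 2.02322

2.02322 m^3


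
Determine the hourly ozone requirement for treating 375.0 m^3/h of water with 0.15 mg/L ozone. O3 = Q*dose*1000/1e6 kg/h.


O3 demand (mg/h) = Q * dose * 1000 = 375.0 * 0.15 * 1000 = 56250 mg/h
Convert mg to kg: 56250 / 1e6 = 0.05625 kg/h

0.05625 kg/h


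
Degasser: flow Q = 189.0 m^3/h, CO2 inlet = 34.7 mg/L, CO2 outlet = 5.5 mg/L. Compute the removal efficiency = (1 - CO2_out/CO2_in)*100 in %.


CO2_out / CO2_in = 5.5 / 34.7 = 0.15850144
Fraction remaining = 0.15850144
efficiency = (1 - 0.15850144) * 100 = 84.1499 %

84.1499 %


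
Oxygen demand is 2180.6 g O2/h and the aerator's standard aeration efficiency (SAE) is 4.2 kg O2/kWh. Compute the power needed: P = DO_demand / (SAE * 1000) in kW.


SAE in g O2/kWh = 4.2 * 1000 = 4200 g/kWh
P = DO_demand / SAE_g = 2180.6 / 4200 = 0.51919 kW

0.51919 kW


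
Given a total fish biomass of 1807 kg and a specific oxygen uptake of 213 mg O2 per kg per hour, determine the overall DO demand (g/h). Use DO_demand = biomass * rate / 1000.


Total O2 consumption (mg/h) = 1807 kg * 213 mg/(kg*h) = 384891 mg/h
Convert to g/h: 384891 / 1000 = 384.891 g/h

384.891 g/h


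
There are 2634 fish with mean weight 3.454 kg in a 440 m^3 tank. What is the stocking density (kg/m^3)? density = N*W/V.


Total biomass = 2634 fish * 3.454 kg = 9097.836 kg
Density = total biomass / volume = 9097.836 / 440 = 20.6769 kg/m^3

20.6769 kg/m^3


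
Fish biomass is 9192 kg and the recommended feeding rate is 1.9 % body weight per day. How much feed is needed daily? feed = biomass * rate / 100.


Feeding rate fraction = 1.9% / 100 = 0.019
Daily feed = 9192 kg * 0.019 = 174.648 kg/day

174.648 kg/day


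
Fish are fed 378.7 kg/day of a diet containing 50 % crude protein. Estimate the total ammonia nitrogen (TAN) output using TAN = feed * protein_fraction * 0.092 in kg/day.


Protein in feed = 378.7 * 50/100 = 189.35 kg/day
TAN = protein * 0.092 = 189.35 * 0.092 = 17.4202 kg/day

17.4202 kg/day


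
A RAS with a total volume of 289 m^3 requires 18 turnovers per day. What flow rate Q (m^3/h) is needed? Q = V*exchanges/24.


Daily recirculation volume = 289 m^3 * 18 = 5202 m^3/day
Flow rate Q = daily volume / 24 h = 5202 / 24 = 216.75 m^3/h

216.75 m^3/h


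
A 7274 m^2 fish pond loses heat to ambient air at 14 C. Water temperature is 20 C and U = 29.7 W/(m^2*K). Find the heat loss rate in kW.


Temperature difference dT = 20 - 14 = 6 K
Heat loss (W) = U * A * dT = 29.7 * 7274 * 6 = 1296226.8 W
Convert to kW: 1296226.8 / 1000 = 1296.2268 kW

1296.2268 kW
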